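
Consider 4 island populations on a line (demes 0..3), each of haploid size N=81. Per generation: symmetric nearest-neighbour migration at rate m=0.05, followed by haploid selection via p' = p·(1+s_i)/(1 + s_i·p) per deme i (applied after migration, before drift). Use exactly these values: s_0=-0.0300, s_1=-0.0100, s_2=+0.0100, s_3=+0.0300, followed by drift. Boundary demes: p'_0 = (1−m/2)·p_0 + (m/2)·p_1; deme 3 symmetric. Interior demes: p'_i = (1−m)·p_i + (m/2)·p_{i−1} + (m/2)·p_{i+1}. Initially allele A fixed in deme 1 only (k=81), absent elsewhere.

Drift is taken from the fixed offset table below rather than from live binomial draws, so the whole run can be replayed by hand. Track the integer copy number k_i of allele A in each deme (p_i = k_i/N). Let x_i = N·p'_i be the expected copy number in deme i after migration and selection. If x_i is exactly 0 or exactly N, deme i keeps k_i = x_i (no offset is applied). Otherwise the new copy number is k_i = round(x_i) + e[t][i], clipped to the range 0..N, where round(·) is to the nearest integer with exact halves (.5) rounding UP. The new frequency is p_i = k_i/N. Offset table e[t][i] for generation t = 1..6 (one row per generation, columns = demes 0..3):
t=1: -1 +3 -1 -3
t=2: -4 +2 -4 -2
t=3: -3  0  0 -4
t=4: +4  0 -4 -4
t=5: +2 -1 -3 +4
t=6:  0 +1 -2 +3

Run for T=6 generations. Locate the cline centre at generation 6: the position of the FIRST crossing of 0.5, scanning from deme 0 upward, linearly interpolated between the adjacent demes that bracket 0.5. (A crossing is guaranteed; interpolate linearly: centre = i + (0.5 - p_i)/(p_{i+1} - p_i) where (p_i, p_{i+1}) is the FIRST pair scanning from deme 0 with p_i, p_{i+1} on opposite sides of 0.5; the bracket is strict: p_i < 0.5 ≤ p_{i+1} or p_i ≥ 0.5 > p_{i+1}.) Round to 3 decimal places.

t=0: k=[0 81 0 0]
t=1: x=[1.9657 76.9112 2.0447 0.0000] k=[1 80 1 0]
t=2: x=[2.8889 76.0031 2.9784 0.0257] k=[0 78 0 0]
t=3: x=[1.8929 74.0363 1.9690 0.0000] k=[0 74 2 0]
t=4: x=[1.7957 70.2567 3.7857 0.0515] k=[6 70 0 0]
t=5: x=[7.3928 66.5309 1.7671 0.0000] k=[9 66 0 0]
t=6: x=[10.1514 62.7835 1.6662 0.0000] k=[10 64 0 0]

0.565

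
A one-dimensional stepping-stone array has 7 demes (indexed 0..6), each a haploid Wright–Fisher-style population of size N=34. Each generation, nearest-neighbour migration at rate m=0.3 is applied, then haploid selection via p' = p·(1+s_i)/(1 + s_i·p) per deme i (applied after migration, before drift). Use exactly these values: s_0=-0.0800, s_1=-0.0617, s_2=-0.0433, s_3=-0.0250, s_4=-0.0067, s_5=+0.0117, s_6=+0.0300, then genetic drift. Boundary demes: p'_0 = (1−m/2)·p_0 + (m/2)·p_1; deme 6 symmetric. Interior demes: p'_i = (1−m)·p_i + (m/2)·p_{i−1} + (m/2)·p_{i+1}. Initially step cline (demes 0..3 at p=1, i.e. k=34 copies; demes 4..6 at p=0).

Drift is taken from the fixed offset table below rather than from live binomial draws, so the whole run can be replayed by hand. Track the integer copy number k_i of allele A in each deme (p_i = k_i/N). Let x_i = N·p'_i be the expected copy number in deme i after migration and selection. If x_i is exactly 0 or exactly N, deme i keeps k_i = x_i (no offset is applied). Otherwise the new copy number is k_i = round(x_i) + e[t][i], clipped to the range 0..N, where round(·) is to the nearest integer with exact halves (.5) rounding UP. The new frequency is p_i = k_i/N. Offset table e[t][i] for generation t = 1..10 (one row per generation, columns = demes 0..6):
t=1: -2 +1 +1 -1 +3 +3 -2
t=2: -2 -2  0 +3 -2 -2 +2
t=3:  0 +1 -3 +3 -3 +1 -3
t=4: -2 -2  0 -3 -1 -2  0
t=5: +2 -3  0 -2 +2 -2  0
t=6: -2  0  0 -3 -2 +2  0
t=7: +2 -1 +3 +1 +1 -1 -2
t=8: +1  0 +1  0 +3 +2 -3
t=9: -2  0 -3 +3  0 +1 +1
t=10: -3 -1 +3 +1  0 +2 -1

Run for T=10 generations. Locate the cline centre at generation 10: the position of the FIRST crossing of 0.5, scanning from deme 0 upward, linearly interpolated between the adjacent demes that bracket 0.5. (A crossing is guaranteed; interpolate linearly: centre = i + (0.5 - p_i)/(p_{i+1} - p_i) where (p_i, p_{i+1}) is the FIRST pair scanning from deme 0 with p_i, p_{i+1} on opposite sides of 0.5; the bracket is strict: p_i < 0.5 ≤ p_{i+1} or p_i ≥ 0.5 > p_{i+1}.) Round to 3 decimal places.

3.556

t=0: k=[34 34 34 34 0 0 0]
t=1: x=[34.0000 34.0000 34.0000 28.7893 5.0709 0.0000 0.0000] k=[34 34 34 28 8 0 0]
t=2: x=[34.0000 34.0000 33.0604 25.7427 9.7532 1.2135 0.0000] k=[34 34 33 29 8 0 0]
t=3: x=[34.0000 33.8402 32.4873 26.3003 9.9028 1.2135 0.0000] k=[34 34 29 29 7 2 0]
t=4: x=[34.0000 33.2018 29.5826 25.5401 9.5039 2.4766 0.3089] k=[34 31 30 23 9 0 0]
t=5: x=[33.5114 31.1374 28.9114 21.7523 9.7033 1.3652 0.0000] k=[34 28 29 20 12 0 0]
t=6: x=[33.0240 28.7745 27.2641 19.9417 11.3491 1.8199 0.0000] k=[31 29 27 17 9 4 0]
t=7: x=[30.4431 28.7223 25.5214 17.0848 9.4042 4.1926 0.6177] k=[32 28 29 18 10 3 0]
t=8: x=[31.1926 28.4610 26.9560 18.2361 10.1022 3.6376 0.4633] k=[32 28 28 18 13 6 0]
t=9: x=[31.1926 28.3044 26.2380 18.5368 12.6466 6.2088 0.9263] k=[29 28 23 22 13 7 2]
t=10: x=[28.4749 27.0547 23.2777 20.5950 13.3954 7.2159 2.8256] k=[25 26 26 22 13 9 2]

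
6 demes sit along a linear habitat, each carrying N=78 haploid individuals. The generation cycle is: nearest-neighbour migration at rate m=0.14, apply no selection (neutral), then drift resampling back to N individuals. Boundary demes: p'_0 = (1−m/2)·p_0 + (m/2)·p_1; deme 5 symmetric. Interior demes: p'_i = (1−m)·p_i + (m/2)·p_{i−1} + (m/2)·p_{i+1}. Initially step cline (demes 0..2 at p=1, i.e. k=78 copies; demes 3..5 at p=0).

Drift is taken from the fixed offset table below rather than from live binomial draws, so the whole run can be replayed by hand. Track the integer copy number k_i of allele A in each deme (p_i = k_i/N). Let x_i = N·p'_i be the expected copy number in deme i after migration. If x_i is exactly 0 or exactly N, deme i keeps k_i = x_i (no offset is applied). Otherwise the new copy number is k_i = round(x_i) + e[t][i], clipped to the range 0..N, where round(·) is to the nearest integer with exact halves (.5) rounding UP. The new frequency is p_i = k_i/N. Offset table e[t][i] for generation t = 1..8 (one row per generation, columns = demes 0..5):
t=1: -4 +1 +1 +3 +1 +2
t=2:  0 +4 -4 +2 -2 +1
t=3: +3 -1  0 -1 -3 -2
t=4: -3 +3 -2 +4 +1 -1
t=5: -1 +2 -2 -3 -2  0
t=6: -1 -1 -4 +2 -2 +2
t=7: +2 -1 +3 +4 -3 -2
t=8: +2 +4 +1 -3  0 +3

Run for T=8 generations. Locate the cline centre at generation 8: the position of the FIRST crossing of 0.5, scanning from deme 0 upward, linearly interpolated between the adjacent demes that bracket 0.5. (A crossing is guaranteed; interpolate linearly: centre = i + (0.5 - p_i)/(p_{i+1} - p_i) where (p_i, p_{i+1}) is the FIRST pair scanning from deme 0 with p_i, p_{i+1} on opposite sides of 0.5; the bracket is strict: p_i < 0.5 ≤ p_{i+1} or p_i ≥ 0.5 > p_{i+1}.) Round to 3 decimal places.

t=0: k=[78 78 78 0 0 0]
t=1: x=[78.0000 78.0000 72.5400 5.4600 0.0000 0.0000] k=[78 78 74 8 0 0]
t=2: x=[78.0000 77.7200 69.6600 12.0600 0.5600 0.0000] k=[78 78 66 14 0 0]
t=3: x=[78.0000 77.1600 63.2000 16.6600 0.9800 0.0000] k=[78 76 63 16 0 0]
t=4: x=[77.8600 75.2300 60.6200 18.1700 1.1200 0.0000] k=[75 78 59 22 2 0]
t=5: x=[75.2100 76.4600 57.7400 23.1900 3.2600 0.1400] k=[74 78 56 20 1 0]
t=6: x=[74.2800 76.1800 55.0200 21.1900 2.2600 0.0700] k=[73 75 51 23 0 2]
t=7: x=[73.1400 73.1800 50.7200 23.3500 1.7500 1.8600] k=[75 72 54 27 0 0]
t=8: x=[74.7900 70.9500 53.3700 27.0000 1.8900 0.0000] k=[77 75 54 24 2 0]

2.500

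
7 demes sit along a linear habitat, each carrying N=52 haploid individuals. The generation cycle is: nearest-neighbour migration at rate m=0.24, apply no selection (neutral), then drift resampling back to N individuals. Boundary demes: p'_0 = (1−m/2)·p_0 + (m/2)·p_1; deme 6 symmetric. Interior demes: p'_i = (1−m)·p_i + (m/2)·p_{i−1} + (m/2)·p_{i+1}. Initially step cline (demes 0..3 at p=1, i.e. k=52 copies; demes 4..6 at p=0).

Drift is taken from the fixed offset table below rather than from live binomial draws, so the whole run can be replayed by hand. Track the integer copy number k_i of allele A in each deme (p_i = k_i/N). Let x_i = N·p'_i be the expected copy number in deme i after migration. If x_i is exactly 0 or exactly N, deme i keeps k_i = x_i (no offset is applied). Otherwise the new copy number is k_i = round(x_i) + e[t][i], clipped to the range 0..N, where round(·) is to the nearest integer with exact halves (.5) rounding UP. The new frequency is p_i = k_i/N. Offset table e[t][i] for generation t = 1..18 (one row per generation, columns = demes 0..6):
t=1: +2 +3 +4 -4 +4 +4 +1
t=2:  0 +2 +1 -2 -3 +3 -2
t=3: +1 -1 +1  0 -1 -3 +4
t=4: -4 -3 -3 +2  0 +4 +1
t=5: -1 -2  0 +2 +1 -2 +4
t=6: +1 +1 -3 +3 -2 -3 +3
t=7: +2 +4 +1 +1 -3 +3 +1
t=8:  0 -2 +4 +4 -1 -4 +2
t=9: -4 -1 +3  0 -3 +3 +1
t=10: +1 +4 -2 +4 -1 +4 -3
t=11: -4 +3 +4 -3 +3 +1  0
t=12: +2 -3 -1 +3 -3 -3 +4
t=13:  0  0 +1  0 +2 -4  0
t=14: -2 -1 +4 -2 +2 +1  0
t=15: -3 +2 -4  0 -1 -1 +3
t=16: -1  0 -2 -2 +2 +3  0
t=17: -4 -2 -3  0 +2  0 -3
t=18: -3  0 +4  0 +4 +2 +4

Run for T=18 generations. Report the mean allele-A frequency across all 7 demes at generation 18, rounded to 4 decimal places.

0.6401

t=0: k=[52 52 52 52 0 0 0]
t=1: x=[52.0000 52.0000 52.0000 45.7600 6.2400 0.0000 0.0000] k=[52 52 52 42 10 0 0]
t=2: x=[52.0000 52.0000 50.8000 39.3600 12.6400 1.2000 0.0000] k=[52 52 52 37 10 4 0]
t=3: x=[52.0000 52.0000 50.2000 35.5600 12.5200 4.2400 0.4800] k=[52 52 51 36 12 1 4]
t=4: x=[52.0000 51.8800 49.3200 34.9200 13.5600 2.6800 3.6400] k=[52 49 46 37 14 7 5]
t=5: x=[51.6400 49.0000 45.2800 35.3200 15.9200 7.6000 5.2400] k=[51 47 45 37 17 6 9]
t=6: x=[50.5200 47.2400 44.2800 35.5600 18.0800 7.6800 8.6400] k=[52 48 41 39 16 5 12]
t=7: x=[51.5200 47.6400 41.6000 36.4800 17.4400 7.1600 11.1600] k=[52 52 43 37 14 10 12]
t=8: x=[52.0000 50.9200 43.3600 34.9600 16.2800 10.7200 11.7600] k=[52 49 47 39 15 7 14]
t=9: x=[51.6400 49.1200 46.2800 37.0800 16.9200 8.8000 13.1600] k=[48 48 49 37 14 12 14]
t=10: x=[48.0000 48.1200 47.4400 35.6800 16.5200 12.4800 13.7600] k=[49 52 45 40 16 16 11]
t=11: x=[49.3600 50.8000 45.2400 37.7200 18.8800 15.4000 11.6000] k=[45 52 49 35 22 16 12]
t=12: x=[45.8400 50.8000 47.6800 35.1200 22.8400 16.2400 12.4800] k=[48 48 47 38 20 13 16]
t=13: x=[48.0000 47.8800 46.0400 36.9200 21.3200 14.2000 15.6400] k=[48 48 47 37 23 10 16]
t=14: x=[48.0000 47.8800 45.9200 36.5200 23.1200 12.2800 15.2800] k=[46 47 50 35 25 13 15]
t=15: x=[46.1200 47.2400 47.8400 35.6000 24.7600 14.6800 14.7600] k=[43 49 44 36 24 14 18]
t=16: x=[43.7200 47.6800 43.6400 35.5200 24.2400 15.6800 17.5200] k=[43 48 42 34 26 19 18]
t=17: x=[43.6000 46.6800 41.7600 34.0000 26.1200 19.7200 18.1200] k=[40 45 39 34 28 20 15]
t=18: x=[40.6000 43.6800 39.1200 33.8800 27.7600 20.3600 15.6000] k=[38 44 43 34 32 22 20]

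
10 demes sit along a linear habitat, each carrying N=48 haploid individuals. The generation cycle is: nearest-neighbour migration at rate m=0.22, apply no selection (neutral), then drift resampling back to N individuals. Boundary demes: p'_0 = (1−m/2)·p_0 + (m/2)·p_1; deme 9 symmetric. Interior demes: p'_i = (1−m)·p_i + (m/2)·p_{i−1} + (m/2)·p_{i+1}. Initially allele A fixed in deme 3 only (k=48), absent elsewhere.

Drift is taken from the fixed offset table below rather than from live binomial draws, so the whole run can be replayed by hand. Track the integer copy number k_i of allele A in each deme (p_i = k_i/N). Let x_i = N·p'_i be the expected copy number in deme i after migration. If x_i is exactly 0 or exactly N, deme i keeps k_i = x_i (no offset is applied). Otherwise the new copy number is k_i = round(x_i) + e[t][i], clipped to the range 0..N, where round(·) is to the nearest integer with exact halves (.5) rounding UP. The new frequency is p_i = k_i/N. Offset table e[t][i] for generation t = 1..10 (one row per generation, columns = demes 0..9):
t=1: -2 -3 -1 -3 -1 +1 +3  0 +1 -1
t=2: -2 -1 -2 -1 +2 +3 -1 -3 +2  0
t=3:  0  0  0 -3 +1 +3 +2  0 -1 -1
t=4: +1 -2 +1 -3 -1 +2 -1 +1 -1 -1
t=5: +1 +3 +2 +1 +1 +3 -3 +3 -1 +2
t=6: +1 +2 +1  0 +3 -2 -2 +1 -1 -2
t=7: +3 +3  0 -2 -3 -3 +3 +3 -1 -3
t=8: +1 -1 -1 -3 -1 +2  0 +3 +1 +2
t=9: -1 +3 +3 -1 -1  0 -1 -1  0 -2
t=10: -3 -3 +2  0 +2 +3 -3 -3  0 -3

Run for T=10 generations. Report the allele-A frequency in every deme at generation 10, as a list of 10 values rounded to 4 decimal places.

t=0: k=[0 0 0 48 0 0 0 0 0 0]
t=1: x=[0.0000 0.0000 5.2800 37.4400 5.2800 0.0000 0.0000 0.0000 0.0000 0.0000] k=[0 0 4 34 4 0 0 0 0 0]
t=2: x=[0.0000 0.4400 6.8600 27.4000 6.8600 0.4400 0.0000 0.0000 0.0000 0.0000] k=[0 0 5 26 9 3 0 0 0 0]
t=3: x=[0.0000 0.5500 6.7600 21.8200 10.2100 3.3300 0.3300 0.0000 0.0000 0.0000] k=[0 1 7 19 11 6 2 0 0 0]
t=4: x=[0.1100 1.5500 7.6600 16.8000 11.3300 6.1100 2.2200 0.2200 0.0000 0.0000] k=[1 0 9 14 10 8 1 1 0 0]
t=5: x=[0.8900 1.1000 8.5600 13.0100 10.2200 7.4500 1.7700 0.8900 0.1100 0.0000] k=[2 4 11 14 11 10 0 4 0 0]
t=6: x=[2.2200 4.5500 10.5600 13.3400 11.2200 9.0100 1.5400 3.1200 0.4400 0.0000] k=[3 7 12 13 14 7 0 4 0 0]
t=7: x=[3.4400 7.1100 11.5600 13.0000 13.1200 7.0000 1.2100 3.1200 0.4400 0.0000] k=[6 10 12 11 10 4 4 6 0 0]
t=8: x=[6.4400 9.7800 11.6700 11.0000 9.4500 4.6600 4.2200 5.1200 0.6600 0.0000] k=[7 9 11 8 8 7 4 8 2 0]
t=9: x=[7.2200 9.0000 10.4500 8.3300 7.8900 6.7800 4.7700 6.9000 2.4400 0.2200] k=[6 12 13 7 7 7 4 6 2 0]
t=10: x=[6.6600 11.4500 12.2300 7.6600 7.0000 6.6700 4.5500 5.3400 2.2200 0.2200] k=[4 8 14 8 9 10 2 2 2 0]

[0.0833, 0.1667, 0.2917, 0.1667, 0.1875, 0.2083, 0.0417, 0.0417, 0.0417, 0.0000]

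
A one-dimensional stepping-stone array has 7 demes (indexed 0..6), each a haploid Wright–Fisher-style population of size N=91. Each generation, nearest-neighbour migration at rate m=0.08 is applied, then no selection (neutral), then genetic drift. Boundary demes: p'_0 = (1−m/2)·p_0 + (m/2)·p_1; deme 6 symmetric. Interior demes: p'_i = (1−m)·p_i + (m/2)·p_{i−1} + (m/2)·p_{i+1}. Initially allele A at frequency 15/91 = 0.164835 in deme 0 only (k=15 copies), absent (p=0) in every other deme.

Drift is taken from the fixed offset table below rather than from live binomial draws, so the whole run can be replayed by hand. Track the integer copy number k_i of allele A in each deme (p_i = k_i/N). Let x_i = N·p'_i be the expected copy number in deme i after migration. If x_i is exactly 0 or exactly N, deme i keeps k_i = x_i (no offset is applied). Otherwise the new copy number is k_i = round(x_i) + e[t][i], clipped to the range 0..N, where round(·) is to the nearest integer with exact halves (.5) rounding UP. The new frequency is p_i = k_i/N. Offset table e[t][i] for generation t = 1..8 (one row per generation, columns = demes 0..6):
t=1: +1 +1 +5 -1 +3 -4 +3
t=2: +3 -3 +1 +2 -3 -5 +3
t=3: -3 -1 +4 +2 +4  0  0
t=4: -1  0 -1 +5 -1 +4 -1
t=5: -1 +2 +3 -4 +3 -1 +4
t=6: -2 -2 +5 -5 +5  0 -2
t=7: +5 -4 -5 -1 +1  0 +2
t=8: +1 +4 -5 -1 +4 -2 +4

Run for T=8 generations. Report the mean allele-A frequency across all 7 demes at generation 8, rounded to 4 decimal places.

0.0471

t=0: k=[15 0 0 0 0 0 0]
t=1: x=[14.4000 0.6000 0.0000 0.0000 0.0000 0.0000 0.0000] k=[15 2 0 0 0 0 0]
t=2: x=[14.4800 2.4400 0.0800 0.0000 0.0000 0.0000 0.0000] k=[17 0 1 0 0 0 0]
t=3: x=[16.3200 0.7200 0.9200 0.0400 0.0000 0.0000 0.0000] k=[13 0 5 2 0 0 0]
t=4: x=[12.4800 0.7200 4.6800 2.0400 0.0800 0.0000 0.0000] k=[11 1 4 7 0 0 0]
t=5: x=[10.6000 1.5200 4.0000 6.6000 0.2800 0.0000 0.0000] k=[10 4 7 3 3 0 0]
t=6: x=[9.7600 4.3600 6.7200 3.1600 2.8800 0.1200 0.0000] k=[8 2 12 0 8 0 0]
t=7: x=[7.7600 2.6400 11.1200 0.8000 7.3600 0.3200 0.0000] k=[13 0 6 0 8 0 0]
t=8: x=[12.4800 0.7600 5.5200 0.5600 7.3600 0.3200 0.0000] k=[13 5 1 0 11 0 0]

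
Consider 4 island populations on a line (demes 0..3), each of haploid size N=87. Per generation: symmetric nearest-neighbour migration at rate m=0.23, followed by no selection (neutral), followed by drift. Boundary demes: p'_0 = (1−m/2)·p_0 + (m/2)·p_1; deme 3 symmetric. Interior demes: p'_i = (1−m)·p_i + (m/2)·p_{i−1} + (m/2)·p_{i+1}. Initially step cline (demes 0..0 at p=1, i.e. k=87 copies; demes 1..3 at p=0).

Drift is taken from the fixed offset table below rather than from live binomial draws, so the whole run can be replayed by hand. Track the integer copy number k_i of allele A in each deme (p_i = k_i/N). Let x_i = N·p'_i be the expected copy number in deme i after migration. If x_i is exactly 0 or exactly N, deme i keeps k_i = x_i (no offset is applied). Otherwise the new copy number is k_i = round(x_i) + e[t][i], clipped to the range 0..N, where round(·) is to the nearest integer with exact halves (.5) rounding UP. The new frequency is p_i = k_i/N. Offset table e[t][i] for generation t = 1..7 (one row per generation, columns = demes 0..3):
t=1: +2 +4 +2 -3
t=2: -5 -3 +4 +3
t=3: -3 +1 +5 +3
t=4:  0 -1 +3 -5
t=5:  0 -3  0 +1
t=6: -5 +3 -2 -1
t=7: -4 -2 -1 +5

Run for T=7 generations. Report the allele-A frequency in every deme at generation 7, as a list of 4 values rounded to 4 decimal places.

t=0: k=[87 0 0 0]
t=1: x=[76.9950 10.0050 0.0000 0.0000] k=[79 14 0 0]
t=2: x=[71.5250 19.8650 1.6100 0.0000] k=[67 17 6 0]
t=3: x=[61.2500 21.4850 6.5750 0.6900] k=[58 22 12 4]
t=4: x=[53.8600 24.9900 12.2300 4.9200] k=[54 24 15 0]
t=5: x=[50.5500 26.4150 14.3100 1.7250] k=[51 23 14 3]
t=6: x=[47.7800 25.1850 13.7700 4.2650] k=[43 28 12 3]
t=7: x=[41.2750 27.8850 12.8050 4.0350] k=[37 26 12 9]

[0.4253, 0.2989, 0.1379, 0.1034]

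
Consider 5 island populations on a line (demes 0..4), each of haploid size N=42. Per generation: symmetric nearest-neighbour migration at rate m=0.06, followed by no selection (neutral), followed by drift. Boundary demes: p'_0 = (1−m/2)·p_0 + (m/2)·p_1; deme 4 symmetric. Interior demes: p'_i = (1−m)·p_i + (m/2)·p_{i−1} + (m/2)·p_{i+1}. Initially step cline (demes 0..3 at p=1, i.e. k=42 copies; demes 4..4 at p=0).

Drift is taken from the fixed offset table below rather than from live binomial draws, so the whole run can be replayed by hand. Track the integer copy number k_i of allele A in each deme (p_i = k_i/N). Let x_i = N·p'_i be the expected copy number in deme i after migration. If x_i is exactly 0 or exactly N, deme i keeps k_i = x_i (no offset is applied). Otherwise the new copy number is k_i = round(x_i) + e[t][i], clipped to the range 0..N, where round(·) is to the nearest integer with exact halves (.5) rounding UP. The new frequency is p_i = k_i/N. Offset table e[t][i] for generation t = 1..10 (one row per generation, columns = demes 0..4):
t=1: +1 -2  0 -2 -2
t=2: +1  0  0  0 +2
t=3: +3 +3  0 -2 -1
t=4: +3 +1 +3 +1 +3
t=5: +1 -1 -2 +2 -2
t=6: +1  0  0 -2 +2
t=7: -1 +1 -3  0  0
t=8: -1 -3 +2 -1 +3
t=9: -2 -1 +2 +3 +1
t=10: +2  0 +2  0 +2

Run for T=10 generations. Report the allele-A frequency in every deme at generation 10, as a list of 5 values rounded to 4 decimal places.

[1.0000, 0.9048, 1.0000, 0.7857, 0.4286]

t=0: k=[42 42 42 42 0]
t=1: x=[42.0000 42.0000 42.0000 40.7400 1.2600] k=[42 42 42 39 0]
t=2: x=[42.0000 42.0000 41.9100 37.9200 1.1700] k=[42 42 42 38 3]
t=3: x=[42.0000 42.0000 41.8800 37.0700 4.0500] k=[42 42 42 35 3]
t=4: x=[42.0000 42.0000 41.7900 34.2500 3.9600] k=[42 42 42 35 7]
t=5: x=[42.0000 42.0000 41.7900 34.3700 7.8400] k=[42 42 40 36 6]
t=6: x=[42.0000 41.9400 39.9400 35.2200 6.9000] k=[42 42 40 33 9]
t=7: x=[42.0000 41.9400 39.8500 32.4900 9.7200] k=[42 42 37 32 10]
t=8: x=[42.0000 41.8500 37.0000 31.4900 10.6600] k=[42 39 39 30 14]
t=9: x=[41.9100 39.0900 38.7300 29.7900 14.4800] k=[40 38 41 33 15]
t=10: x=[39.9400 38.1500 40.6700 32.7000 15.5400] k=[42 38 42 33 18]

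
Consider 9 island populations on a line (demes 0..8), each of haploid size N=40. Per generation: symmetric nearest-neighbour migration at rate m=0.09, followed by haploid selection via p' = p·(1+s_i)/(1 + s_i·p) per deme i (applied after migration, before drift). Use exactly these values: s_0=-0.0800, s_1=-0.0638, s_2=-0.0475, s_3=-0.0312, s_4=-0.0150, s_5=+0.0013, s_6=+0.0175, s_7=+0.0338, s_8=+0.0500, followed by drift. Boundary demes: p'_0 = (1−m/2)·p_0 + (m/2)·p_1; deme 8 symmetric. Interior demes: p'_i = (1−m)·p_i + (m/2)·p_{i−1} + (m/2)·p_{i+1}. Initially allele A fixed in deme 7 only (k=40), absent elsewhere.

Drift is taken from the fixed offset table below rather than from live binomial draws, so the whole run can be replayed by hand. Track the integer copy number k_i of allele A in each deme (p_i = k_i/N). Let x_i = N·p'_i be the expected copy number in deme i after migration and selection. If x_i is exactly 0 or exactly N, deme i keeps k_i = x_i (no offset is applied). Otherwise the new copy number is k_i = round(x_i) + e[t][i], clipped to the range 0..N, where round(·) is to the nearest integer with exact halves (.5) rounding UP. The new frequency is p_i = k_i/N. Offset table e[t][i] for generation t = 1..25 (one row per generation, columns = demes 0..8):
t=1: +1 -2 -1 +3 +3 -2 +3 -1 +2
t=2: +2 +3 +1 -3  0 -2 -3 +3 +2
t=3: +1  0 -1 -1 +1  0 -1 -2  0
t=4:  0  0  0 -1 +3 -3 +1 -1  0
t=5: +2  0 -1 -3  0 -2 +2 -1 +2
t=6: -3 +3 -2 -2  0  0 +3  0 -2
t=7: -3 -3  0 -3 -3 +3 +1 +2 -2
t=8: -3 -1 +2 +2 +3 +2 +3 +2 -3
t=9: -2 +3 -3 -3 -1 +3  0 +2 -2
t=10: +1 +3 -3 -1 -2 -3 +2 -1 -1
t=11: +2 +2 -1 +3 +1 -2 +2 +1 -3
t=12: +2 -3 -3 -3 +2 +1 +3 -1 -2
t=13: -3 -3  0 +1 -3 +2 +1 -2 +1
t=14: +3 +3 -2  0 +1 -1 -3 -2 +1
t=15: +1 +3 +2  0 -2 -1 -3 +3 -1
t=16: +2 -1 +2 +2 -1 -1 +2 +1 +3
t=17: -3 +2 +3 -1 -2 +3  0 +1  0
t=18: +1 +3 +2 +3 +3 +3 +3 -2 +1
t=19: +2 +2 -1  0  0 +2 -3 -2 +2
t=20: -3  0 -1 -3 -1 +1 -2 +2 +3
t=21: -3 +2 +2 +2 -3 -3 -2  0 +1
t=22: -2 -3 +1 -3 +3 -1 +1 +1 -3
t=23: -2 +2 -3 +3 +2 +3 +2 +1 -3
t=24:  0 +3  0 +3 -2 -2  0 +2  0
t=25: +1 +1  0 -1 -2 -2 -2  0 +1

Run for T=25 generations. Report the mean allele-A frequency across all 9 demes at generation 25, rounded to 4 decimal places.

t=0: k=[0 0 0 0 0 0 0 40 0]
t=1: x=[0.0000 0.0000 0.0000 0.0000 0.0000 0.0000 1.8301 36.5074 1.8858] k=[0 0 0 0 0 0 5 36 4]
t=2: x=[0.0000 0.0000 0.0000 0.0000 0.0000 0.2253 6.2611 33.3513 5.6734] k=[0 0 0 0 0 0 3 36 8]
t=3: x=[0.0000 0.0000 0.0000 0.0000 0.0000 0.1352 4.4177 33.4394 9.6117] k=[0 0 0 0 0 0 3 31 10]
t=4: x=[0.0000 0.0000 0.0000 0.0000 0.0000 0.1352 4.1896 29.0612 11.3371] k=[0 0 0 0 0 0 5 28 11]
t=5: x=[0.0000 0.0000 0.0000 0.0000 0.0000 0.2253 5.8967 26.4989 12.1742] k=[0 0 0 0 0 0 8 25 14]
t=6: x=[0.0000 0.0000 0.0000 0.0000 0.0000 0.3605 8.5208 24.0598 14.9489] k=[0 0 0 0 0 0 12 24 13]
t=7: x=[0.0000 0.0000 0.0000 0.0000 0.0000 0.5407 12.1462 23.2893 13.9347] k=[0 0 0 0 0 4 13 25 12]
t=8: x=[0.0000 0.0000 0.0000 0.0000 0.1773 4.2299 13.2885 24.1939 13.0096] k=[0 0 0 0 3 6 16 26 10]
t=9: x=[0.0000 0.0000 0.0000 0.1308 2.9583 6.3219 16.1668 25.1417 11.1072] k=[0 0 0 0 2 9 16 27 9]
t=10: x=[0.0000 0.0000 0.0000 0.0872 2.1935 9.0091 16.3474 25.9990 10.1757] k=[0 0 0 0 0 6 18 25 9]
t=11: x=[0.0000 0.0000 0.0000 0.0000 0.2660 6.2769 17.9465 24.2833 10.0835] k=[0 0 0 0 1 4 20 25 7]
t=12: x=[0.0000 0.0000 0.0000 0.0436 1.0741 4.5903 19.6784 24.2833 8.1212] k=[0 0 0 0 3 6 23 23 6]
t=13: x=[0.0000 0.0000 0.0000 0.1308 2.9583 6.6372 22.4061 22.5626 7.0437] k=[0 0 0 1 0 9 23 21 8]
t=14: x=[0.0000 0.0000 0.0429 0.8822 0.4433 9.2342 22.4511 20.8370 8.9185] k=[0 0 0 1 1 8 19 19 10]
t=15: x=[0.0000 0.0000 0.0429 0.9259 1.2959 8.1885 18.6776 18.9261 10.7850] k=[0 0 2 1 0 7 16 22 10]
t=16: x=[0.0000 0.0843 1.7804 0.9696 0.3546 7.0976 16.0314 21.5209 10.9231] k=[0 0 4 3 0 6 18 23 14]
t=17: x=[0.0000 0.1686 3.6119 2.8256 0.3990 6.2769 17.8563 22.6971 14.8577] k=[0 2 7 2 0 9 18 24 15]
t=18: x=[0.0828 2.0056 6.2878 2.0718 0.4877 9.0091 18.0367 23.6473 15.8697] k=[1 5 8 5 3 12 21 22 17]
t=19: x=[1.0882 4.6758 7.4310 4.9069 3.4471 12.0109 20.8133 22.0594 17.7050] k=[3 7 6 5 3 14 18 20 20]
t=20: x=[2.9443 6.4120 5.7560 4.8190 3.5360 13.6967 18.0817 20.2424 20.4878] k=[0 6 5 2 3 15 16 22 23]
t=21: x=[0.2485 5.3710 4.7042 2.1156 3.4471 14.5170 16.3926 22.1043 23.4304] k=[0 7 7 4 0 12 14 22 24]
t=22: x=[0.2900 6.3259 6.5927 3.8435 0.7094 11.5607 14.4296 22.0594 24.3769] k=[0 3 8 1 4 11 15 23 21]
t=23: x=[0.1242 2.9072 7.1692 1.4064 4.1238 10.8753 15.3437 22.8763 21.5757] k=[0 5 4 4 6 14 17 24 19]
t=24: x=[0.2071 4.4619 3.8715 3.9751 6.1905 13.7867 17.3502 23.7815 19.7125] k=[0 7 4 7 4 12 17 26 20]
t=25: x=[0.2900 6.1969 4.0879 6.5544 4.4351 11.8758 17.3502 25.6325 20.7576] k=[1 7 4 6 2 10 15 26 22]

0.2583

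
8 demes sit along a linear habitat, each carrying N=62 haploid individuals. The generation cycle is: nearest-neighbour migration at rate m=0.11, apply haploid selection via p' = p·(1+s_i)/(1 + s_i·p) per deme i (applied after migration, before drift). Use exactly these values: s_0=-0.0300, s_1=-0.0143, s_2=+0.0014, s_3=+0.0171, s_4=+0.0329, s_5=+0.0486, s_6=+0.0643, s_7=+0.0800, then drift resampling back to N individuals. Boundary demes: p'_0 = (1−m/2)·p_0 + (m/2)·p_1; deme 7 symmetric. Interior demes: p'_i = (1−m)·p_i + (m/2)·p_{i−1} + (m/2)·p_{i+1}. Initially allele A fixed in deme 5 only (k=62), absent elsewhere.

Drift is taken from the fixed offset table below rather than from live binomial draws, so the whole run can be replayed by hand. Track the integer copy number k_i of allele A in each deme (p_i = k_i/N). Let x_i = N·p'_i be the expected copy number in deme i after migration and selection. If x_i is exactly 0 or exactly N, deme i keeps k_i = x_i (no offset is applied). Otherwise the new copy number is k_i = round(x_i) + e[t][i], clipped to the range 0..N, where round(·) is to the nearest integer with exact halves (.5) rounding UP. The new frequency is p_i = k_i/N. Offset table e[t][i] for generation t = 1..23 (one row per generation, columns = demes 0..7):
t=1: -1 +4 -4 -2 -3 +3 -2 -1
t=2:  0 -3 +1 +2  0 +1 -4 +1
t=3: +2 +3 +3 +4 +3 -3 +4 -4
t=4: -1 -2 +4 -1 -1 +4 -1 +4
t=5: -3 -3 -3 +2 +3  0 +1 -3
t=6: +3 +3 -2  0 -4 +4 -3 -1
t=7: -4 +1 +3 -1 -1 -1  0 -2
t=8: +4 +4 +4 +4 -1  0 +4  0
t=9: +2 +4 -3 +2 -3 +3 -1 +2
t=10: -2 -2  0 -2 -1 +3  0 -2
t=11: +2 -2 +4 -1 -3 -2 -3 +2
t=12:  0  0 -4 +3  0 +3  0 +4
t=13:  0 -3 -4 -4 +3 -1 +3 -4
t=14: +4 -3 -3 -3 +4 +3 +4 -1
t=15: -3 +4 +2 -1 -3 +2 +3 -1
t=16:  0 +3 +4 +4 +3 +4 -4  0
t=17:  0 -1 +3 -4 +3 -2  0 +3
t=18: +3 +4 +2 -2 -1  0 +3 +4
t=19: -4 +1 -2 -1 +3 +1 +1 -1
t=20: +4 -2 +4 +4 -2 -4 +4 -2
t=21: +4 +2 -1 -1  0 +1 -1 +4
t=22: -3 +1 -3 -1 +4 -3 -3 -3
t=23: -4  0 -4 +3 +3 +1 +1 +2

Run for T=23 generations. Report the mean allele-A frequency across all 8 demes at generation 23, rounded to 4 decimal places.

0.3649

t=0: k=[0 0 0 0 0 62 0 0]
t=1: x=[0.0000 0.0000 0.0000 0.0000 3.5158 55.4628 3.6165 0.0000] k=[0 0 0 0 1 58 2 0]
t=2: x=[0.0000 0.0000 0.0000 0.0559 4.2051 52.1835 5.2624 0.1188] k=[0 0 0 2 4 53 1 1]
t=3: x=[0.0000 0.0000 0.1102 2.0331 6.7780 47.9669 4.0918 1.0786] k=[0 0 3 6 10 45 8 0]
t=4: x=[0.0000 0.1626 3.0040 6.1483 12.0155 41.6933 10.1113 0.4749] k=[0 0 7 5 11 46 9 4]
t=5: x=[0.0000 0.3795 6.5132 5.5247 12.9230 42.6768 11.3255 4.5917] k=[0 0 4 8 16 43 12 2]
t=6: x=[0.0000 0.2169 4.0052 8.3417 17.4480 40.4815 13.8124 2.7450] k=[0 3 2 8 13 44 11 2]
t=7: x=[0.1601 2.7420 2.3882 8.0632 14.7915 41.1419 12.9468 2.6860] k=[0 4 5 7 14 40 13 1]
t=8: x=[0.2134 3.7835 5.0615 7.3846 15.4169 37.7888 14.5060 1.7890] k=[4 8 9 11 14 38 19 2]
t=9: x=[4.1018 7.7369 9.0658 11.2099 15.5287 36.3514 19.9435 3.1578] k=[6 12 6 13 13 39 19 5]
t=10: x=[6.1590 11.2072 6.7234 12.7862 14.7915 37.1796 20.1686 6.1855] k=[4 9 7 11 14 40 20 4]
t=11: x=[4.1553 8.5087 7.3390 11.0987 15.6405 38.1699 21.0781 5.2374] k=[6 7 11 10 13 36 18 7]
t=12: x=[5.8906 7.0742 10.7374 10.3655 14.4557 34.4731 19.2010 8.1336] k=[6 7 7 13 14 37 19 12]
t=13: x=[5.8906 6.8567 7.3390 12.8973 15.5846 35.4676 20.4498 13.1654] k=[6 4 3 9 19 34 23 9]
t=14: x=[5.7296 4.0008 3.3895 9.3539 19.7076 33.3027 23.7411 10.4202] k=[10 1 0 6 24 36 28 9]
t=15: x=[9.2624 1.4199 0.3855 6.7615 24.1455 35.6216 28.3510 10.7098] k=[6 5 2 6 21 38 31 10]
t=16: x=[5.7833 4.8255 2.3882 6.7057 21.5630 37.3877 31.1958 11.8765] k=[6 8 6 11 25 41 27 12]
t=17: x=[5.9443 7.6825 6.3930 11.6546 25.5951 40.0277 27.8980 13.6255] k=[6 7 9 8 29 38 28 17]
t=18: x=[5.8906 6.9654 8.8456 9.3438 28.8387 37.6601 28.9042 18.5911] k=[9 11 11 7 28 38 32 23]
t=19: x=[8.8758 10.7613 10.7925 8.4986 27.8908 37.8235 32.7991 24.6280] k=[5 12 9 7 31 39 34 24]
t=20: x=[5.2371 11.3161 9.0658 8.5543 30.6215 38.9760 34.6805 25.6999] k=[9 9 13 13 29 35 39 24]
t=21: x=[8.7682 9.1075 12.7942 14.0635 28.9490 35.6117 38.8656 25.9788] k=[13 11 12 13 29 37 38 30]
t=22: x=[12.5818 11.0338 12.0135 14.0080 29.0592 37.3233 38.4221 31.6327] k=[10 12 9 13 33 34 35 29]
t=23: x=[9.8549 11.5887 9.3961 14.0635 32.4560 34.7269 35.5640 30.5213] k=[6 12 5 17 35 36 37 33]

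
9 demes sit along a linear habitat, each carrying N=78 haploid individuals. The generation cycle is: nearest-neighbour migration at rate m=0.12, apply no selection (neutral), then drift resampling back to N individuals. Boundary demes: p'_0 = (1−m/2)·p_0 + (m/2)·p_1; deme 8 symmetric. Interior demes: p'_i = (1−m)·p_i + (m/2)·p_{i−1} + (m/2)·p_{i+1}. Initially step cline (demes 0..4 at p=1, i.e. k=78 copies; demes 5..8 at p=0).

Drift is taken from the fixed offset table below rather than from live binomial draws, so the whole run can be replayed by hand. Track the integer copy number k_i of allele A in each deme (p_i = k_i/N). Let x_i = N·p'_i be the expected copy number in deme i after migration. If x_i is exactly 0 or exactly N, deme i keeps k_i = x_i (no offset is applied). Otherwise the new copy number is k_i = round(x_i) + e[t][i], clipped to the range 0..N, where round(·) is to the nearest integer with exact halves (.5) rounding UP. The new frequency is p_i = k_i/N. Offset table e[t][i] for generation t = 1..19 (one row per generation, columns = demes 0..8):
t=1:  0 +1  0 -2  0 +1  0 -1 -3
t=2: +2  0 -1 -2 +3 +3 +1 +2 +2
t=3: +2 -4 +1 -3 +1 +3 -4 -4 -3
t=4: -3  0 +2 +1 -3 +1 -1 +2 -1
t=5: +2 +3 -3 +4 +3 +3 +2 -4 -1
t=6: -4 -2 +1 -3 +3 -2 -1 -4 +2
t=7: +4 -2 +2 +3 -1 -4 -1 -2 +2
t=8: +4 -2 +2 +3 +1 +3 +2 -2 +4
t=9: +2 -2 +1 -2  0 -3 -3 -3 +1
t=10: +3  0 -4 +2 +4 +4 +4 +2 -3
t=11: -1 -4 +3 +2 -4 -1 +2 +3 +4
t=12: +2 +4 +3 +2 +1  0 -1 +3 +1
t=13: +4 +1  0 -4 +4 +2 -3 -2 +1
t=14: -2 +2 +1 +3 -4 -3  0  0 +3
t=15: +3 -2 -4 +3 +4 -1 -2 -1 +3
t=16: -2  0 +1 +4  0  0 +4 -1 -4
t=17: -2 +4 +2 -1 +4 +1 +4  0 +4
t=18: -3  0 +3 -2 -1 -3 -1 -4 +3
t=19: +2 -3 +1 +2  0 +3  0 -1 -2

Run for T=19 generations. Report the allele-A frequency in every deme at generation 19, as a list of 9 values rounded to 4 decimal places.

t=0: k=[78 78 78 78 78 0 0 0 0]
t=1: x=[78.0000 78.0000 78.0000 78.0000 73.3200 4.6800 0.0000 0.0000 0.0000] k=[78 78 78 78 73 6 0 0 0]
t=2: x=[78.0000 78.0000 78.0000 77.7000 69.2800 9.6600 0.3600 0.0000 0.0000] k=[78 78 78 76 72 13 1 0 0]
t=3: x=[78.0000 78.0000 77.8800 75.8800 68.7000 15.8200 1.6600 0.0600 0.0000] k=[78 78 78 73 70 19 0 0 0]
t=4: x=[78.0000 78.0000 77.7000 73.1200 67.1200 20.9200 1.1400 0.0000 0.0000] k=[78 78 78 74 64 22 0 0 0]
t=5: x=[78.0000 78.0000 77.7600 73.6400 62.0800 23.2000 1.3200 0.0000 0.0000] k=[78 78 75 78 65 26 3 0 0]
t=6: x=[78.0000 77.8200 75.3600 77.0400 63.4400 26.9600 4.2000 0.1800 0.0000] k=[78 76 76 74 66 25 3 0 0]
t=7: x=[77.8800 76.1200 75.8800 73.6400 64.0200 26.1400 4.1400 0.1800 0.0000] k=[78 74 78 77 63 22 3 0 0]
t=8: x=[77.7600 74.4800 77.7000 76.2200 61.3800 23.3200 3.9600 0.1800 0.0000] k=[78 72 78 78 62 26 6 0 0]
t=9: x=[77.6400 72.7200 77.6400 77.0400 60.8000 26.9600 6.8400 0.3600 0.0000] k=[78 71 78 75 61 24 4 0 0]
t=10: x=[77.5800 71.8400 77.4000 74.3400 59.6200 25.0200 4.9600 0.2400 0.0000] k=[78 72 73 76 64 29 9 2 0]
t=11: x=[77.6400 72.4200 73.1200 75.1000 62.6200 29.9000 9.7800 2.3000 0.1200] k=[77 68 76 77 59 29 12 5 4]
t=12: x=[76.4600 69.0200 75.5800 75.8600 58.2800 29.7800 12.6000 5.3600 4.0600] k=[78 73 78 78 59 30 12 8 5]
t=13: x=[77.7000 73.6000 77.7000 76.8600 58.4000 30.6600 12.8400 8.0600 5.1800] k=[78 75 78 73 62 33 10 6 6]
t=14: x=[77.8200 75.3600 77.5200 72.6400 60.9200 33.3600 11.1400 6.2400 6.0000] k=[76 77 78 76 57 30 11 6 9]
t=15: x=[76.0600 77.0000 77.8200 74.9800 56.5200 30.4800 11.8400 6.4800 8.8200] k=[78 75 74 78 61 29 10 5 12]
t=16: x=[77.8200 75.1200 74.3000 76.7400 60.1000 29.7800 10.8400 5.7200 11.5800] k=[76 75 75 78 60 30 15 5 8]
t=17: x=[75.9400 75.0600 75.1800 76.7400 59.2800 30.9000 15.3000 5.7800 7.8200] k=[74 78 77 76 63 32 19 6 12]
t=18: x=[74.2400 77.7000 77.0000 75.2800 61.9200 33.0800 19.0000 7.1400 11.6400] k=[71 78 78 73 61 30 18 3 15]
t=19: x=[71.4200 77.5800 77.7000 72.5800 59.8600 31.1400 17.8200 4.6200 14.2800] k=[73 75 78 75 60 34 18 4 12]

[0.9359, 0.9615, 1.0000, 0.9615, 0.7692, 0.4359, 0.2308, 0.0513, 0.1538]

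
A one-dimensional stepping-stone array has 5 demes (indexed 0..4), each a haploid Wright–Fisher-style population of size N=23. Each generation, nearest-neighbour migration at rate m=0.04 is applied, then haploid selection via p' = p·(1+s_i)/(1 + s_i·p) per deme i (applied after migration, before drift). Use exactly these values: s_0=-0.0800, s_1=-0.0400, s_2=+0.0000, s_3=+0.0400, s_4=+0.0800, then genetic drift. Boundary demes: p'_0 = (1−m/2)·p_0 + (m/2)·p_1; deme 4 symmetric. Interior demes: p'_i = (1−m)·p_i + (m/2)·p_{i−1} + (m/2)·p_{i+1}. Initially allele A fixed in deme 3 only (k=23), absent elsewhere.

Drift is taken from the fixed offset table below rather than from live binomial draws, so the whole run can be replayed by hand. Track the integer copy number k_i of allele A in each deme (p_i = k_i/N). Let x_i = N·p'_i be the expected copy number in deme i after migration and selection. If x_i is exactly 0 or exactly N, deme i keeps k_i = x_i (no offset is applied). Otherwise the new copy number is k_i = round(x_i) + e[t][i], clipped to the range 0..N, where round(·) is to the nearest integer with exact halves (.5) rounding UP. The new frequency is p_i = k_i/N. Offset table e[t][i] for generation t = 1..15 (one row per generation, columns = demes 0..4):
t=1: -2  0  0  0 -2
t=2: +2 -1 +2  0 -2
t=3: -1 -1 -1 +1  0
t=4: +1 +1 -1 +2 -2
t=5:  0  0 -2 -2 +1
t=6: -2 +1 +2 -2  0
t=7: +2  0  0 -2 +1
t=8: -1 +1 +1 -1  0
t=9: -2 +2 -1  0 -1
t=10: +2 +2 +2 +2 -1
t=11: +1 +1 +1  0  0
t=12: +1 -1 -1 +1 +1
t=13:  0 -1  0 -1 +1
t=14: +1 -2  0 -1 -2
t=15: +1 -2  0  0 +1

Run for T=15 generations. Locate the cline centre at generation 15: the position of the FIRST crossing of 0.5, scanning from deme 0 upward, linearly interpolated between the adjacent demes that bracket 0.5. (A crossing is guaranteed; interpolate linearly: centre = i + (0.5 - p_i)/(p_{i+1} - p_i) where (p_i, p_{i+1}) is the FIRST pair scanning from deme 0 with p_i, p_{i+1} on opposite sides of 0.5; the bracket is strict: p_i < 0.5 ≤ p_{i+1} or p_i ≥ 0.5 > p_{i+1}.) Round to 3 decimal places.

t=0: k=[0 0 0 23 0]
t=1: x=[0.0000 0.0000 0.4600 22.1140 0.4960] k=[0 0 0 22 0]
t=2: x=[0.0000 0.0000 0.4400 21.1866 0.4745] k=[0 0 2 21 0]
t=3: x=[0.0000 0.0384 2.3400 20.2950 0.4529] k=[0 0 1 21 0]
t=4: x=[0.0000 0.0192 1.3800 20.2756 0.4529] k=[0 1 0 22 0]
t=5: x=[0.0184 0.9231 0.4600 21.1866 0.4745] k=[0 1 0 19 1]
t=6: x=[0.0184 0.9231 0.4000 18.4059 1.4619] k=[0 2 2 16 1]
t=7: x=[0.0368 1.8880 2.2800 15.6180 1.3977] k=[2 2 2 14 2]
t=8: x=[1.8529 1.9267 2.2400 13.7378 2.4005] k=[1 3 3 13 2]
t=9: x=[0.9603 2.8563 3.2000 12.8031 2.3792] k=[0 5 2 13 1]
t=10: x=[0.0920 4.6858 2.2800 12.7633 1.3334] k=[2 7 4 15 0]
t=11: x=[1.9462 6.6455 4.2800 14.6893 0.3237] k=[3 8 5 15 0]
t=12: x=[2.8831 7.6304 5.2600 14.7091 0.3237] k=[4 7 4 16 1]
t=13: x=[3.7887 6.6848 4.3000 15.6574 1.3977] k=[4 6 4 15 2]
t=14: x=[3.7698 5.7423 4.2600 14.7289 2.4218] k=[5 4 4 14 0]
t=15: x=[4.6624 3.8864 4.2000 13.7378 0.3021] k=[6 2 4 14 1]

2.750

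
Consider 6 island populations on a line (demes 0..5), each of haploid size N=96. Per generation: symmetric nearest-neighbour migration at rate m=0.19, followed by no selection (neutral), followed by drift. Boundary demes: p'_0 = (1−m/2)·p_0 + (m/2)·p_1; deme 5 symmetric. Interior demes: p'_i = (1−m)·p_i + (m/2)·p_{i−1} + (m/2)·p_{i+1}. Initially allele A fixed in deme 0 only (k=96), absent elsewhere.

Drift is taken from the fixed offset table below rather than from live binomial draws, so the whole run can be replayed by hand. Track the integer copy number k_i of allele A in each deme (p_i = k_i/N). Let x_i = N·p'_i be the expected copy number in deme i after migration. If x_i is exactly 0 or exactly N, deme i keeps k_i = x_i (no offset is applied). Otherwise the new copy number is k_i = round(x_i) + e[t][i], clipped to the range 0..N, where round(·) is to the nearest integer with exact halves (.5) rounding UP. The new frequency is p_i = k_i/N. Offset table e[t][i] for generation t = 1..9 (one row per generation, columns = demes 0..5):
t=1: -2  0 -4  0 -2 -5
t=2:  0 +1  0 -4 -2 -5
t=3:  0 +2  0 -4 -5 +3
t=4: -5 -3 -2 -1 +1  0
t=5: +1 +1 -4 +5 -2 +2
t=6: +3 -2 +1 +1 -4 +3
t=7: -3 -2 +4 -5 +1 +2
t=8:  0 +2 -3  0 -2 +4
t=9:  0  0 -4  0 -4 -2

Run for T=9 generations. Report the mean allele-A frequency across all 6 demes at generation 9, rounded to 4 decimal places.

0.1424

t=0: k=[96 0 0 0 0 0]
t=1: x=[86.8800 9.1200 0.0000 0.0000 0.0000 0.0000] k=[85 9 0 0 0 0]
t=2: x=[77.7800 15.3650 0.8550 0.0000 0.0000 0.0000] k=[78 16 1 0 0 0]
t=3: x=[72.1100 20.4650 2.3300 0.0950 0.0000 0.0000] k=[72 22 2 0 0 0]
t=4: x=[67.2500 24.8500 3.7100 0.1900 0.0000 0.0000] k=[62 22 2 0 0 0]
t=5: x=[58.2000 23.9000 3.7100 0.1900 0.0000 0.0000] k=[59 25 0 5 0 0]
t=6: x=[55.7700 25.8550 2.8500 4.0500 0.4750 0.0000] k=[59 24 4 5 0 0]
t=7: x=[55.6750 25.4250 5.9950 4.4300 0.4750 0.0000] k=[53 23 10 0 1 0]
t=8: x=[50.1500 24.6150 10.2850 1.0450 0.8100 0.0950] k=[50 27 7 1 0 4]
t=9: x=[47.8150 27.2850 8.3300 1.4750 0.4750 3.6200] k=[48 27 4 1 0 2]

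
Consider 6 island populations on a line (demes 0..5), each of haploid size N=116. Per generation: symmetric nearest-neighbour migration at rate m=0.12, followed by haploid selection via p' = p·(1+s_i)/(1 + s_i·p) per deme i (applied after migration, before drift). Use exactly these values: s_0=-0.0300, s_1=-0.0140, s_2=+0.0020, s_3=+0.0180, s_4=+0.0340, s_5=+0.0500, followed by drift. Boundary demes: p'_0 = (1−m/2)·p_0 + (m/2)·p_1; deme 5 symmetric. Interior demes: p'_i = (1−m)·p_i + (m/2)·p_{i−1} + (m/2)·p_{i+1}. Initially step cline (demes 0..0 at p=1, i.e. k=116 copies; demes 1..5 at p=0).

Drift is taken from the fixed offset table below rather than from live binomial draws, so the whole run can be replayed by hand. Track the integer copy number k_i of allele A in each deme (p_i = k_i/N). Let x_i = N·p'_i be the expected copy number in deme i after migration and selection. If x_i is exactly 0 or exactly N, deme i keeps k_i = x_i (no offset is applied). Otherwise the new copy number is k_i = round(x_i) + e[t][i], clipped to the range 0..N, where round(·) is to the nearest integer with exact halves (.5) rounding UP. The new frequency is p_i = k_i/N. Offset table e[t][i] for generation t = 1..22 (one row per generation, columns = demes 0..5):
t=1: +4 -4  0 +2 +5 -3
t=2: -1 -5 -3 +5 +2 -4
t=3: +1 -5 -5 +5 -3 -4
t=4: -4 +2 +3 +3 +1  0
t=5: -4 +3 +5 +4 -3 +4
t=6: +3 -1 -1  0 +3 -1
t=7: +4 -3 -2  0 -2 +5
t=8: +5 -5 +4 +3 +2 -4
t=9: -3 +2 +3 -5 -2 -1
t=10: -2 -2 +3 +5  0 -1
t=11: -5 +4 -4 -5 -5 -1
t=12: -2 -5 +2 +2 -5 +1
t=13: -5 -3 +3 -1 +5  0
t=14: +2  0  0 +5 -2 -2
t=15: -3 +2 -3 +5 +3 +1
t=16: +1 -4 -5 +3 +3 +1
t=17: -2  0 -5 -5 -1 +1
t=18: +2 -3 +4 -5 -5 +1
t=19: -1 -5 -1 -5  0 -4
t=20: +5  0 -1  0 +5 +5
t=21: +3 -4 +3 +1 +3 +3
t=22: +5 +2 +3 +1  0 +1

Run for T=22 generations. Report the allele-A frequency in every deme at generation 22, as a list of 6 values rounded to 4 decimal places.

[0.3362, 0.1293, 0.1293, 0.0603, 0.0948, 0.0948]

t=0: k=[116 0 0 0 0 0]
t=1: x=[108.8380 6.8683 0.0000 0.0000 0.0000 0.0000] k=[113 3 0 0 0 0]
t=2: x=[106.1284 9.2987 0.1804 0.0000 0.0000 0.0000] k=[105 4 0 0 0 0]
t=3: x=[98.4920 9.6940 0.2405 0.0000 0.0000 0.0000] k=[99 5 0 0 0 0]
t=4: x=[92.7998 10.2080 0.3006 0.0000 0.0000 0.0000] k=[89 12 3 0 0 0]
t=5: x=[83.6746 15.8857 3.3665 0.1832 0.0000 0.0000] k=[80 19 8 4 0 0]
t=6: x=[75.5412 21.7497 8.4356 4.0695 0.2481 0.0000] k=[79 21 7 4 3 0]
t=7: x=[74.7136 23.3757 7.6743 4.1915 2.9754 0.1890] k=[79 20 6 4 1 5]
t=8: x=[74.6531 22.4437 6.7327 4.0085 1.4677 4.9878] k=[80 17 11 7 3 1]
t=9: x=[75.4201 20.1839 11.1401 7.1183 3.2231 1.1754] k=[72 22 14 2 1 0]
t=10: x=[68.1461 24.2485 13.7842 2.7068 1.0337 0.0630] k=[66 22 17 8 1 0]
t=11: x=[62.4831 24.0699 16.7887 8.2558 1.4057 0.0630] k=[57 28 13 3 0 0]
t=12: x=[54.3794 28.5356 13.3235 3.4797 0.1861 0.0000] k=[52 24 15 5 0 0]
t=13: x=[49.4540 24.8635 14.9660 5.3910 0.3102 0.0000] k=[44 22 18 4 5 0]
t=14: x=[41.8617 22.8204 17.4296 4.9844 4.7912 0.3150] k=[44 23 17 10 3 0]
t=15: x=[41.9212 23.6336 16.9689 10.1642 3.3470 0.1890] k=[39 26 14 15 6 1]
t=16: x=[37.4435 25.7762 14.8058 14.6265 6.4404 1.3642] k=[38 22 10 18 9 2]
t=17: x=[36.2763 21.9877 11.2202 17.2402 9.4049 2.5384] k=[34 22 6 12 8 4]
t=18: x=[32.5619 21.5119 7.3337 11.5847 8.2526 4.4439] k=[35 19 11 7 3 5]
t=19: x=[33.3121 19.2525 11.2603 7.1183 3.4708 5.1132] k=[32 14 10 2 3 1]
t=20: x=[30.2342 14.6585 9.7779 2.5847 2.9135 1.1754] k=[35 15 9 3 8 6]
t=21: x=[33.0751 15.6482 9.0166 3.7238 7.8203 6.4091] k=[36 12 12 5 11 9]
t=22: x=[33.8255 13.2734 11.6008 5.8788 10.8442 9.5385] k=[39 15 15 7 11 11]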